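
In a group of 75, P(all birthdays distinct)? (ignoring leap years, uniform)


P(all different) = Π(365-i)/365 for i=0..74
= (365/365)×(364/365)×...×(291/365)
= 0.000280

P ≈ 0.0003 ≈ 0.03%


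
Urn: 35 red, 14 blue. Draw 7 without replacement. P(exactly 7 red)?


Hypergeometric: C(35,7)×C(14,0)/C(49,7)
= 6724520×1/85900584 = 76415/976143

P(X=7) = 76415/976143 ≈ 7.83%


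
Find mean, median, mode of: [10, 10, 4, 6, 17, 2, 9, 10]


Sorted: [2, 4, 6, 9, 10, 10, 10, 17]
Mean = 68/8 = 17/2
Median = 19/2
Freq: {10: 3, 4: 1, 6: 1, 17: 1, 2: 1, 9: 1}
Mode: [10]

Mean=17/2, Median=19/2, Mode=10


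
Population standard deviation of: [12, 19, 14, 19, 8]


Mean = 72/5
  (12-72/5)²=144/25
  (19-72/5)²=529/25
  (14-72/5)²=4/25
  (19-72/5)²=529/25
  (8-72/5)²=1024/25
Σ(x-μ)² = 446/5
σ² = (446/5)/5 = 446/25

σ = √(446/25) ≈ 4.2237


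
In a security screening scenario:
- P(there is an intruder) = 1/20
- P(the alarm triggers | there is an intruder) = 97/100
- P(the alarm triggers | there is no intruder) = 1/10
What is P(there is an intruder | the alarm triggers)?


Using Bayes' theorem:
P(A|B) = P(B|A)·P(A) / P(B)

P(the alarm triggers) = 97/100 × 1/20 + 1/10 × 19/20
= 97/2000 + 19/200 = 287/2000

P(there is an intruder|the alarm triggers) = (97/2000) / (287/2000) = 97/287

P(there is an intruder|the alarm triggers) = 97/287 ≈ 33.80%


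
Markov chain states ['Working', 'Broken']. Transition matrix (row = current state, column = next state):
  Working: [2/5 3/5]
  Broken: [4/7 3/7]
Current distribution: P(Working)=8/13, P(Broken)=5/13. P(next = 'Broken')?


P(next=Broken) = Σᵢ P(now=i)×P(i→Broken)
= 8/13×3/5 + 5/13×3/7
= 24/65 + 15/91 = 243/455

P = 243/455 ≈ 0.5341


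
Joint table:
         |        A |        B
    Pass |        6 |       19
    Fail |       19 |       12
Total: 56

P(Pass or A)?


P(Pass∨A) = P(Pass) + P(A) - P(Pass∧A)
= (25 + 25 - 6)/56 = 44/56 = 11/14

P = 11/14 ≈ 78.57%


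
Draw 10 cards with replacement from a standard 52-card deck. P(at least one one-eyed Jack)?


P(not a one-eyed Jack) = 50/52 = 25/26
P(none in 10 draws) = (25/26)^10 = 95367431640625/141167095653376
P(≥1 one-eyed Jack) = 1 - 95367431640625/141167095653376 = 45799664012751/141167095653376

P = 45799664012751/141167095653376 ≈ 32.44%


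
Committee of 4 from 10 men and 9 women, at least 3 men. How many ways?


Count by #men:
  3M,1W: C(10,3)×C(9,1)=1080
  4M,0W: C(10,4)×C(9,0)=210
Total = 1290

1290


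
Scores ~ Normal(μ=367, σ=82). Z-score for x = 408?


z = (x - μ)/σ = (408 - 367)/82 = 0.5

z = 0.5


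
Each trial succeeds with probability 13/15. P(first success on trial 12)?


Geometric: P(X=12) = (1-p)^(k-1)×p = (2/15)^11×13/15 = 26624/129746337890625

P(X=12) = 26624/129746337890625 ≈ 0.00%


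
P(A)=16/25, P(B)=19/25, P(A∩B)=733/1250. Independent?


P(A)×P(B) = 304/625
P(A∩B) = 733/1250
Not equal → NOT independent

No, not independent


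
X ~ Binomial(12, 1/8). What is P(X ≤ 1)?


P(X ≤ 1) = Σ P(X=i) for i=0..1
P(X=0) = 13841287201/68719476736
P(X=1) = 5931980229/17179869184
Sum = 37569208117/68719476736

P(X ≤ 1) = 37569208117/68719476736 ≈ 54.67%


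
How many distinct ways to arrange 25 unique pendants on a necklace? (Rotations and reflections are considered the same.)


Free circular arrangements: rotations and reflections both identified.
(n-1)!/2 = 24!/2 = 620448401733239439360000/2 = 310224200866619719680000

310224200866619719680000


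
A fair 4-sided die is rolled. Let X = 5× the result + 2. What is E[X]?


E[die] = (1+4)/2 = 5/2
E[X] = 5×5/2 + 2 = 29/2

E[X] = 29/2


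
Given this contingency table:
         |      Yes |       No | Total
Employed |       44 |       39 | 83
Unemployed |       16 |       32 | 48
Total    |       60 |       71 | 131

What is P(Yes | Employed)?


P(Yes | Employed) = 44/(44+39) = 44/83

P(Yes|Employed) = 44/83 ≈ 53.01%


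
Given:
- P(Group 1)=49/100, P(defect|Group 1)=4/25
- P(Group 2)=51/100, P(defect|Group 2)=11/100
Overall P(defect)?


P(B) = Σ P(B|Aᵢ)×P(Aᵢ)
  4/25×49/100 = 49/625
  11/100×51/100 = 561/10000
Sum = 269/2000

P(defect) = 269/2000 ≈ 13.45%


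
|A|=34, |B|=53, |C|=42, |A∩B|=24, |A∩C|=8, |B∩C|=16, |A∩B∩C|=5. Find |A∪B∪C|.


|A∪B∪C| = 34+53+42-24-8-16+5 = 86

|A∪B∪C| = 86


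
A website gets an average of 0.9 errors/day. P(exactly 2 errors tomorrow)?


Poisson(λ=0.9): P(X=2) = e^(-λ)×λ^k/k!
= e^(-0.9) × 0.9^2 / 2!
≈ 0.4065696597 × 0.81 / 2 ≈ 0.164661

P(X=2) ≈ 0.164661 ≈ 16.47%


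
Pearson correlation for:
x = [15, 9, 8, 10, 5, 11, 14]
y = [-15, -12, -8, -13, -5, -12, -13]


n=7, Σx=72, Σy=-78, Σxy=-866, Σx²=812, Σy²=940
r = (7×(-866) - 72×(-78))/√((7×812 - 72²)(7×940 - (-78)²))
= -446/√(500×496) = -446/√248000 ≈ -446/497.9960 ≈ -0.8956

r ≈ -0.8956


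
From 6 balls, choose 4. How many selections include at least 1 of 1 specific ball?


Complement: C(6,4) - C(5,4) = 15 - 5 = 10

10


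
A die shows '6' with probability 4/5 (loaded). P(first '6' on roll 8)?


Geometric: P(X=8) = (1-p)^(k-1)×p = (1/5)^7×4/5 = 4/390625

P(X=8) = 4/390625 ≈ 0.00%


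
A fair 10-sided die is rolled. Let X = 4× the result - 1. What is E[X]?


E[die] = (1+10)/2 = 11/2
E[X] = 4×11/2 - 1 = 21

E[X] = 21


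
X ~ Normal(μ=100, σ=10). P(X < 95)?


z = (95-100)/10 = -0.5
P(Z < -0.5) = 0.3085

P(X < 95) ≈ 0.3085


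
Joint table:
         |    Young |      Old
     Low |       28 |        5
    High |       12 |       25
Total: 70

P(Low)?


P(Low) = (28+5)/70 = 33/70

P(Low) = 33/70 ≈ 47.14%


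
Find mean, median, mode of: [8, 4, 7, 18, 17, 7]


Sorted: [4, 7, 7, 8, 17, 18]
Mean = 61/6
Median = 15/2
Freq: {8: 1, 4: 1, 7: 2, 18: 1, 17: 1}
Mode: [7]

Mean=61/6, Median=15/2, Mode=7


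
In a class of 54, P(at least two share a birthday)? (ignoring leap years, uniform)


P(all different) = Π(365-i)/365 for i=0..53
= 0.016123
P(match) = 1 - 0.016123 = 0.983877

P ≈ 0.9839 ≈ 98.39%


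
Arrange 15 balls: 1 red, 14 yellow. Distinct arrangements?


15!/(1!×14!) = 15

15


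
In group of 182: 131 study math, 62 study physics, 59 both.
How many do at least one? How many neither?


|A∪B| = 131+62-59 = 134
Neither = 182-134 = 48

At least one: 134; Neither: 48


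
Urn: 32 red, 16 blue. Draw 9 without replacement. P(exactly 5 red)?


Hypergeometric: C(32,5)×C(16,4)/C(48,9)
= 201376×1820/1677106640 = 4581304/20963833

P(X=5) = 4581304/20963833 ≈ 21.85%


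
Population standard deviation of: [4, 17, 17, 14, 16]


Mean = 68/5
  (4-68/5)²=2304/25
  (17-68/5)²=289/25
  (17-68/5)²=289/25
  (14-68/5)²=4/25
  (16-68/5)²=144/25
Σ(x-μ)² = 606/5
σ² = (606/5)/5 = 606/25

σ = √(606/25) ≈ 4.9234


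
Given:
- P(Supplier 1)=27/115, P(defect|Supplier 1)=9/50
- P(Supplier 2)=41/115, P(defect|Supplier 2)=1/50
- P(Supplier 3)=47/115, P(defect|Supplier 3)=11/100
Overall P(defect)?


P(B) = Σ P(B|Aᵢ)×P(Aᵢ)
  9/50×27/115 = 243/5750
  1/50×41/115 = 41/5750
  11/100×47/115 = 517/11500
Sum = 217/2300

P(defect) = 217/2300 ≈ 9.43%


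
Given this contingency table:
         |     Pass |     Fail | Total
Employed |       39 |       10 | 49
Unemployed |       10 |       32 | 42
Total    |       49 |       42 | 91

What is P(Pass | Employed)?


P(Pass | Employed) = 39/(39+10) = 39/49

P(Pass|Employed) = 39/49 ≈ 79.59%


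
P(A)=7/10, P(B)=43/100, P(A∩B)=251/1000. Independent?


P(A)×P(B) = 301/1000
P(A∩B) = 251/1000
Not equal → NOT independent

No, not independent


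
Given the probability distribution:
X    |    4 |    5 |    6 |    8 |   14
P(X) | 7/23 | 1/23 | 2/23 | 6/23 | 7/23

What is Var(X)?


E[X] = 191/23
E[X²] = 1965/23
Var(X) = E[X²] - (E[X])² = 1965/23 - 36481/529 = 8714/529

Var(X) = 8714/529 ≈ 16.4726


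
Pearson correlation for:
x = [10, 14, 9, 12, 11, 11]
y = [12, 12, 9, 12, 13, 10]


n=6, Σx=67, Σy=68, Σxy=766, Σx²=763, Σy²=782
r = (6×766 - 67×68)/√((6×763 - 67²)(6×782 - 68²))
= 40/√(89×68) = 40/√6052 ≈ 40/77.7946 ≈ 0.5142

r ≈ 0.5142


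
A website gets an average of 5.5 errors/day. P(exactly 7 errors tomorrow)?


Poisson(λ=5.5): P(X=7) = e^(-λ)×λ^k/k!
= e^(-5.5) × 5.5^7 / 7!
≈ 0.004086771438 × 152243.523438 / 5040 ≈ 0.123449

P(X=7) ≈ 0.123449 ≈ 12.34%


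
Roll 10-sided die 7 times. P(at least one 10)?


P(no 10)^7 = (9/10)^7 = 4782969/10000000
P(≥1) = 1 - 4782969/10000000 = 5217031/10000000

P = 5217031/10000000 ≈ 52.17%


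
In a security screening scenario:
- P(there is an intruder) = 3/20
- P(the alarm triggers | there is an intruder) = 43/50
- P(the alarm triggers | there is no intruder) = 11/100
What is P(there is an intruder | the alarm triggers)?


Using Bayes' theorem:
P(A|B) = P(B|A)·P(A) / P(B)

P(the alarm triggers) = 43/50 × 3/20 + 11/100 × 17/20
= 129/1000 + 187/2000 = 89/400

P(there is an intruder|the alarm triggers) = (129/1000) / (89/400) = 258/445

P(there is an intruder|the alarm triggers) = 258/445 ≈ 57.98%


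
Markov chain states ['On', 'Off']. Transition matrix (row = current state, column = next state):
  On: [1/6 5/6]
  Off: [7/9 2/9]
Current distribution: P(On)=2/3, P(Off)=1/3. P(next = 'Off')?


P(next=Off) = Σᵢ P(now=i)×P(i→Off)
= 2/3×5/6 + 1/3×2/9
= 5/9 + 2/27 = 17/27

P = 17/27 ≈ 0.6296


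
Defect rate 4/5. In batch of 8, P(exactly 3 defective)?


Binomial: P(X=3) = C(8,3)×p^3×(1-p)^5
= 56 × 64/125 × 1/3125 = 3584/390625

P(X=3) = 3584/390625 ≈ 0.92%


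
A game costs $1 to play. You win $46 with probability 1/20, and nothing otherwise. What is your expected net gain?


E[gain] = (46-1)×1/20 + (-1)×19/20
= 9/4 - 19/20 = 13/10

Expected net gain = $13/10 ≈ $1.30


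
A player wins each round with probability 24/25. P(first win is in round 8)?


Geometric: P(X=8) = (1-p)^(k-1)×p = (1/25)^7×24/25 = 24/152587890625

P(X=8) = 24/152587890625 ≈ 0.00%


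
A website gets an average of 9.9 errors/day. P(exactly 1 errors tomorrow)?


Poisson(λ=9.9): P(X=1) = e^(-λ)×λ^k/k!
= e^(-9.9) × 9.9^1 / 1!
≈ 5.017468206e-05 × 9.9 / 1 ≈ 0.000497

P(X=1) ≈ 0.000497 ≈ 0.05%


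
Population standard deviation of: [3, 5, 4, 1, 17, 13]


Mean = 43/6
  (3-43/6)²=625/36
  (5-43/6)²=169/36
  (4-43/6)²=361/36
  (1-43/6)²=1369/36
  (17-43/6)²=3481/36
  (13-43/6)²=1225/36
Σ(x-μ)² = 1205/6
σ² = (1205/6)/6 = 1205/36

σ = √(1205/36) ≈ 5.7855


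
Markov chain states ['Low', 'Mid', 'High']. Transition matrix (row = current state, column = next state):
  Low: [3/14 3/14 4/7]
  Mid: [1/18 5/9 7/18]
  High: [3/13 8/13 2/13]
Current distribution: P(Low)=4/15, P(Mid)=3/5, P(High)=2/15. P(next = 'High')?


P(next=High) = Σᵢ P(now=i)×P(i→High)
= 4/15×4/7 + 3/5×7/18 + 2/15×2/13
= 16/105 + 7/30 + 4/195 = 1109/2730

P = 1109/2730 ≈ 0.4062


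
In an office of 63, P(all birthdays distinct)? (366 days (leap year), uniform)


P(all different) = Π(366-i)/366 for i=0..62
= (366/366)×(365/366)×...×(304/366)
= 0.003452

P ≈ 0.0035 ≈ 0.35%


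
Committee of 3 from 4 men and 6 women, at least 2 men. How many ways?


Count by #men:
  2M,1W: C(4,2)×C(6,1)=36
  3M,0W: C(4,3)×C(6,0)=4
Total = 40

40


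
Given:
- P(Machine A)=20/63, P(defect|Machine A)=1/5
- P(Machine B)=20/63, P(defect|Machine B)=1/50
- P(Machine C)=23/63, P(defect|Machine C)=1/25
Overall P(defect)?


P(B) = Σ P(B|Aᵢ)×P(Aᵢ)
  1/5×20/63 = 4/63
  1/50×20/63 = 2/315
  1/25×23/63 = 23/1575
Sum = 19/225

P(defect) = 19/225 ≈ 8.44%


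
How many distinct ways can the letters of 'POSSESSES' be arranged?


Letters: 9, freq: {'P': 1, 'O': 1, 'S': 5, 'E': 2}
9!/(1!×1!×5!×2!) = 362880/240 = 1512

1512


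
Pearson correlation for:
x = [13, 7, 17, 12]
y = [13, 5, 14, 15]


n=4, Σx=49, Σy=47, Σxy=622, Σx²=651, Σy²=615
r = (4×622 - 49×47)/√((4×651 - 49²)(4×615 - 47²))
= 185/√(203×251) = 185/√50953 ≈ 185/225.7277 ≈ 0.8196

r ≈ 0.8196


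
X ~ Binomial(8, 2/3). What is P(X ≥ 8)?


P(X ≥ 8) = Σ P(X=i) for i=8..8
P(X=8) = 256/6561
Sum = 256/6561

P(X ≥ 8) = 256/6561 ≈ 3.90%


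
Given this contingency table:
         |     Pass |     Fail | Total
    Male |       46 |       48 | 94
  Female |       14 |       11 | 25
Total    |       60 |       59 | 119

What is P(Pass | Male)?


P(Pass | Male) = 46/(46+48) = 46/94 = 23/47

P(Pass|Male) = 23/47 ≈ 48.94%


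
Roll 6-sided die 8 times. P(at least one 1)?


P(no 1)^8 = (5/6)^8 = 390625/1679616
P(≥1) = 1 - 390625/1679616 = 1288991/1679616

P = 1288991/1679616 ≈ 76.74%


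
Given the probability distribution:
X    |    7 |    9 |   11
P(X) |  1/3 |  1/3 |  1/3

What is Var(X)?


E[X] = 9
E[X²] = 251/3
Var(X) = E[X²] - (E[X])² = 251/3 - 81 = 8/3

Var(X) = 8/3 ≈ 2.6667


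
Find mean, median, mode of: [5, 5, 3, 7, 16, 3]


Sorted: [3, 3, 5, 5, 7, 16]
Mean = 39/6 = 13/2
Median = 5
Freq: {5: 2, 3: 2, 7: 1, 16: 1}
Mode: [3, 5]

Mean=13/2, Median=5, Mode=[3, 5]


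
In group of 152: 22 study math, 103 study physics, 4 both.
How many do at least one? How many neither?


|A∪B| = 22+103-4 = 121
Neither = 152-121 = 31

At least one: 121; Neither: 31


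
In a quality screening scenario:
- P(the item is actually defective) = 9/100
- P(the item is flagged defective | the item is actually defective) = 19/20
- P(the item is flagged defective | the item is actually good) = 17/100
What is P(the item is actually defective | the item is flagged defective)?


Using Bayes' theorem:
P(A|B) = P(B|A)·P(A) / P(B)

P(the item is flagged defective) = 19/20 × 9/100 + 17/100 × 91/100
= 171/2000 + 1547/10000 = 1201/5000

P(the item is actually defective|the item is flagged defective) = (171/2000) / (1201/5000) = 855/2402

P(the item is actually defective|the item is flagged defective) = 855/2402 ≈ 35.60%


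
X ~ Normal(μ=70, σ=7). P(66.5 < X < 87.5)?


z₁=(66.5-70)/7=-0.5, z₂=(87.5-70)/7=2.5
P = Φ(2.5) - Φ(-0.5) = 0.993790 - 0.308538 = 0.685252 ≈ 0.6853

P(66.5 < X < 87.5) ≈ 0.6853


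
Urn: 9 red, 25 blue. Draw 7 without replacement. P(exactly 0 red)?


Hypergeometric: C(9,0)×C(25,7)/C(34,7)
= 1×480700/5379616 = 10925/122264

P(X=0) = 10925/122264 ≈ 8.94%


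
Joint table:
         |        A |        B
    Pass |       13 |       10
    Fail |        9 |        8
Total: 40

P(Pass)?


P(Pass) = (13+10)/40 = 23/40

P(Pass) = 23/40 ≈ 57.50%


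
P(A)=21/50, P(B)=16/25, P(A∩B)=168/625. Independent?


P(A)×P(B) = 168/625
P(A∩B) = 168/625
Equal ✓ → Independent

Yes, independent


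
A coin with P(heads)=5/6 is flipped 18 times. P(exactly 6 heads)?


Binomial: P(X=6) = C(18,6)×p^6×(1-p)^12
= 18564 × 15625/46656 × 1/2176782336 = 24171875/8463329722368

P(X=6) = 24171875/8463329722368 ≈ 0.00%


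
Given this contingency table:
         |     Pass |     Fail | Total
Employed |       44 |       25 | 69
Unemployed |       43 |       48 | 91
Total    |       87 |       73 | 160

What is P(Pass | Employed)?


P(Pass | Employed) = 44/(44+25) = 44/69

P(Pass|Employed) = 44/69 ≈ 63.77%


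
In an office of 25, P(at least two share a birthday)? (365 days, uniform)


P(all different) = Π(365-i)/365 for i=0..24
= 0.431300
P(match) = 1 - 0.431300 = 0.568700

P ≈ 0.5687 ≈ 56.87%


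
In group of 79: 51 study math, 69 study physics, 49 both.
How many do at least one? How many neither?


|A∪B| = 51+69-49 = 71
Neither = 79-71 = 8

At least one: 71; Neither: 8


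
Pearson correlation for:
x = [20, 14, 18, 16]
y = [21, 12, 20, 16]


n=4, Σx=68, Σy=69, Σxy=1204, Σx²=1176, Σy²=1241
r = (4×1204 - 68×69)/√((4×1176 - 68²)(4×1241 - 69²))
= 124/√(80×203) = 124/√16240 ≈ 124/127.4363 ≈ 0.9730

r ≈ 0.9730


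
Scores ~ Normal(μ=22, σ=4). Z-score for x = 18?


z = (x - μ)/σ = (18 - 22)/4 = -1.0

z = -1.0


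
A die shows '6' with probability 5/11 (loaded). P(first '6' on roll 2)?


Geometric: P(X=2) = (1-p)^(k-1)×p = (6/11)^1×5/11 = 30/121

P(X=2) = 30/121 ≈ 24.79%


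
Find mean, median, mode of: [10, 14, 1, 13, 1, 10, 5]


Sorted: [1, 1, 5, 10, 10, 13, 14]
Mean = 54/7
Median = 10
Freq: {10: 2, 14: 1, 1: 2, 13: 1, 5: 1}
Mode: [1, 10]

Mean=54/7, Median=10, Mode=[1, 10]


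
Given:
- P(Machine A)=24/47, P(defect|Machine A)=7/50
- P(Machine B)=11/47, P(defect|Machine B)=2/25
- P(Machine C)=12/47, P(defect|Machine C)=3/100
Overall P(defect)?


P(B) = Σ P(B|Aᵢ)×P(Aᵢ)
  7/50×24/47 = 84/1175
  2/25×11/47 = 22/1175
  3/100×12/47 = 9/1175
Sum = 23/235

P(defect) = 23/235 ≈ 9.79%


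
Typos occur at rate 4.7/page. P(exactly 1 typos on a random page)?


Poisson(λ=4.7): P(X=1) = e^(-λ)×λ^k/k!
= e^(-4.7) × 4.7^1 / 1!
≈ 0.009095277102 × 4.7 / 1 ≈ 0.042748

P(X=1) ≈ 0.042748 ≈ 4.27%


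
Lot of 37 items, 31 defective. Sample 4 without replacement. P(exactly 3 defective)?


Hypergeometric: C(31,3)×C(6,1)/C(37,4)
= 4495×6/66045 = 1798/4403

P(X=3) = 1798/4403 ≈ 40.84%


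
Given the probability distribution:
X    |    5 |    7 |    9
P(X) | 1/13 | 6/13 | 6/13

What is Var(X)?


E[X] = 101/13
E[X²] = 805/13
Var(X) = E[X²] - (E[X])² = 805/13 - 10201/169 = 264/169

Var(X) = 264/169 ≈ 1.5621


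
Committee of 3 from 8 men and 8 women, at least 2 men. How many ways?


Count by #men:
  2M,1W: C(8,2)×C(8,1)=224
  3M,0W: C(8,3)×C(8,0)=56
Total = 280

280


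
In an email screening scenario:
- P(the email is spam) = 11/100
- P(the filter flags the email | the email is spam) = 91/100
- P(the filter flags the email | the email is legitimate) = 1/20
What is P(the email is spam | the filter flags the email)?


Using Bayes' theorem:
P(A|B) = P(B|A)·P(A) / P(B)

P(the filter flags the email) = 91/100 × 11/100 + 1/20 × 89/100
= 1001/10000 + 89/2000 = 723/5000

P(the email is spam|the filter flags the email) = (1001/10000) / (723/5000) = 1001/1446

P(the email is spam|the filter flags the email) = 1001/1446 ≈ 69.23%


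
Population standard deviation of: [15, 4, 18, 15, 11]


Mean = 63/5
  (15-63/5)²=144/25
  (4-63/5)²=1849/25
  (18-63/5)²=729/25
  (15-63/5)²=144/25
  (11-63/5)²=64/25
Σ(x-μ)² = 586/5
σ² = (586/5)/5 = 586/25

σ = √(586/25) ≈ 4.8415


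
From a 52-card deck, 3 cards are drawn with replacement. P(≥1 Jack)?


P(not a Jack) = 48/52 = 12/13
P(none in 3 draws) = (12/13)^3 = 1728/2197
P(≥1 Jack) = 1 - 1728/2197 = 469/2197

P = 469/2197 ≈ 21.35%


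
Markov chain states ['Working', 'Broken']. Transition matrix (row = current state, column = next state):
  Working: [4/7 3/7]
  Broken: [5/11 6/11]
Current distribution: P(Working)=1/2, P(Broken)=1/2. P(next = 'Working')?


P(next=Working) = Σᵢ P(now=i)×P(i→Working)
= 1/2×4/7 + 1/2×5/11
= 2/7 + 5/22 = 79/154

P = 79/154 ≈ 0.5130


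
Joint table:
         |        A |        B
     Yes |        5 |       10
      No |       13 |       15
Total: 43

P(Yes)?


P(Yes) = (5+10)/43 = 15/43

P(Yes) = 15/43 ≈ 34.88%


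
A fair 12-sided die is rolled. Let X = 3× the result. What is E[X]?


E[die] = (1+12)/2 = 13/2
E[X] = 3 × 13/2 = 39/2

E[X] = 39/2


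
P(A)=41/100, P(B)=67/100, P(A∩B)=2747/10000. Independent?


P(A)×P(B) = 2747/10000
P(A∩B) = 2747/10000
Equal ✓ → Independent

Yes, independent


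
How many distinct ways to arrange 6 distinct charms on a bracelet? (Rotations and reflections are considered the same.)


Free circular arrangements: rotations and reflections both identified.
(n-1)!/2 = 5!/2 = 120/2 = 60

60


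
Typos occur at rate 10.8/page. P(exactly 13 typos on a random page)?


Poisson(λ=10.8): P(X=13) = e^(-λ)×λ^k/k!
= e^(-10.8) × 10.8^13 / 13!
≈ 2.039950341e-05 × 2.71962372616e+13 / 6227020800 ≈ 0.089094

P(X=13) ≈ 0.089094 ≈ 8.91%


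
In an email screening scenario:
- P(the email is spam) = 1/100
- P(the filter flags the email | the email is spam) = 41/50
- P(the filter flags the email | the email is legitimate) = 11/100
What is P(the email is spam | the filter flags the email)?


Using Bayes' theorem:
P(A|B) = P(B|A)·P(A) / P(B)

P(the filter flags the email) = 41/50 × 1/100 + 11/100 × 99/100
= 41/5000 + 1089/10000 = 1171/10000

P(the email is spam|the filter flags the email) = (41/5000) / (1171/10000) = 82/1171

P(the email is spam|the filter flags the email) = 82/1171 ≈ 7.00%


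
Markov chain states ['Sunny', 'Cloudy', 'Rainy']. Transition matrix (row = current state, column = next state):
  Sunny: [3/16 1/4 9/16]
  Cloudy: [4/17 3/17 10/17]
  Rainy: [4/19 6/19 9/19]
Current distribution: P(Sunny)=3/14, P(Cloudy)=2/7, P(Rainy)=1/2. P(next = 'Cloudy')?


P(next=Cloudy) = Σᵢ P(now=i)×P(i→Cloudy)
= 3/14×1/4 + 2/7×3/17 + 1/2×6/19
= 3/56 + 6/119 + 3/19 = 4737/18088

P = 4737/18088 ≈ 0.2619


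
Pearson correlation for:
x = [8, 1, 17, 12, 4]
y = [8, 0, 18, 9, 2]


n=5, Σx=42, Σy=37, Σxy=486, Σx²=514, Σy²=473
r = (5×486 - 42×37)/√((5×514 - 42²)(5×473 - 37²))
= 876/√(806×996) = 876/√802776 ≈ 876/895.9777 ≈ 0.9777

r ≈ 0.9777


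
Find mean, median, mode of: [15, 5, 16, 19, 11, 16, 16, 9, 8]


Sorted: [5, 8, 9, 11, 15, 16, 16, 16, 19]
Mean = 115/9
Median = 15
Freq: {15: 1, 5: 1, 16: 3, 19: 1, 11: 1, 9: 1, 8: 1}
Mode: [16]

Mean=115/9, Median=15, Mode=16


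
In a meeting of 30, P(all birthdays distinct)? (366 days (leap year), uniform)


P(all different) = Π(366-i)/366 for i=0..29
= (366/366)×(365/366)×...×(337/366)
= 0.294697

P ≈ 0.2947 ≈ 29.47%


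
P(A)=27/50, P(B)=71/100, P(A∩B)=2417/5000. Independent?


P(A)×P(B) = 1917/5000
P(A∩B) = 2417/5000
Not equal → NOT independent

No, not independent


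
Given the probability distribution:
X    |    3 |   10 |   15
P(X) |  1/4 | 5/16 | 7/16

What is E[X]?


E[X] = Σ x·P(X=x)
= (3)×(1/4) + (10)×(5/16) + (15)×(7/16)
= 167/16

E[X] = 167/16


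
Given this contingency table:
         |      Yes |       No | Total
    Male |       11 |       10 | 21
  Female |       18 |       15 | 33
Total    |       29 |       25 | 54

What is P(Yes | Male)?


P(Yes | Male) = 11/(11+10) = 11/21

P(Yes|Male) = 11/21 ≈ 52.38%


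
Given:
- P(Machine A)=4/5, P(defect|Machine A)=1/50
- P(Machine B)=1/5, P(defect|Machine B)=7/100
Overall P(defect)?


P(B) = Σ P(B|Aᵢ)×P(Aᵢ)
  1/50×4/5 = 2/125
  7/100×1/5 = 7/500
Sum = 3/100

P(defect) = 3/100 ≈ 3.00%


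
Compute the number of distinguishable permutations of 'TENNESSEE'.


Letters: 9, freq: {'T': 1, 'E': 4, 'N': 2, 'S': 2}
9!/(1!×4!×2!×2!) = 362880/96 = 3780

3780


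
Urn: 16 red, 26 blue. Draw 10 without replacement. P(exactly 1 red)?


Hypergeometric: C(16,1)×C(26,9)/C(42,10)
= 16×3124550/1471442973 = 18400/541569

P(X=1) = 18400/541569 ≈ 3.40%


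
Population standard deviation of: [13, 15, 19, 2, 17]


Mean = 66/5
  (13-66/5)²=1/25
  (15-66/5)²=81/25
  (19-66/5)²=841/25
  (2-66/5)²=3136/25
  (17-66/5)²=361/25
Σ(x-μ)² = 884/5
σ² = (884/5)/5 = 884/25

σ = √(884/25) ≈ 5.9464


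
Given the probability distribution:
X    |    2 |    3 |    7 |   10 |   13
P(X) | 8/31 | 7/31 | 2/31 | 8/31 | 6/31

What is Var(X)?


E[X] = 209/31
E[X²] = 2007/31
Var(X) = E[X²] - (E[X])² = 2007/31 - 43681/961 = 18536/961

Var(X) = 18536/961 ≈ 19.2882


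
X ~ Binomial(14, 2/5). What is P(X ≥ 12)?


P(X ≥ 12) = Σ P(X=i) for i=12..14
P(X=12) = 3354624/6103515625
P(X=13) = 344064/6103515625
P(X=14) = 16384/6103515625
Sum = 3715072/6103515625

P(X ≥ 12) = 3715072/6103515625 ≈ 0.06%


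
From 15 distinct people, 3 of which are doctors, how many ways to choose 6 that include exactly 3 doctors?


Choose 3 of the 3 doctors and 3 of the other 12 people:
C(3,3)×C(12,3) = 1×220 = 220

220


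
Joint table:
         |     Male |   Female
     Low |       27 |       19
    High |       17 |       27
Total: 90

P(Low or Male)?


P(Low∨Male) = P(Low) + P(Male) - P(Low∧Male)
= (46 + 44 - 27)/90 = 63/90 = 7/10

P = 7/10 ≈ 70.00%


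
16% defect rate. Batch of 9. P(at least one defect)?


P(all good) = (21/25)^9 = 794280046581/3814697265625
P(≥1 defect) = 3020417219044/3814697265625

P = 3020417219044/3814697265625 ≈ 79.18%


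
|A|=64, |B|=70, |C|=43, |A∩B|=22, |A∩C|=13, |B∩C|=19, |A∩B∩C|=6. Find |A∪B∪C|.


|A∪B∪C| = 64+70+43-22-13-19+6 = 129

|A∪B∪C| = 129


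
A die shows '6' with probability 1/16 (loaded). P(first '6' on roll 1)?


Geometric: P(X=1) = (1-p)^(k-1)×p = (15/16)^0×1/16 = 1/16

P(X=1) = 1/16 ≈ 6.25%


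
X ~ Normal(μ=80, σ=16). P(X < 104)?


z = (104-80)/16 = 1.5
P(Z < 1.5) = 0.9332

P(X < 104) ≈ 0.9332


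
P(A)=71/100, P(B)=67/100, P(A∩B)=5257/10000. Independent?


P(A)×P(B) = 4757/10000
P(A∩B) = 5257/10000
Not equal → NOT independent

No, not independent


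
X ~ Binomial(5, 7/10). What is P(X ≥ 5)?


P(X ≥ 5) = Σ P(X=i) for i=5..5
P(X=5) = 16807/100000
Sum = 16807/100000

P(X ≥ 5) = 16807/100000 ≈ 16.81%


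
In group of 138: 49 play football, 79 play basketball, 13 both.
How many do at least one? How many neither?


|A∪B| = 49+79-13 = 115
Neither = 138-115 = 23

At least one: 115; Neither: 23


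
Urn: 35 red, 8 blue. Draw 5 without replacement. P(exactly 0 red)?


Hypergeometric: C(35,0)×C(8,5)/C(43,5)
= 1×56/962598 = 4/68757

P(X=0) = 4/68757 ≈ 0.01%


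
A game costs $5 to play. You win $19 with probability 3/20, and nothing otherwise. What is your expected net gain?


E[gain] = (19-5)×3/20 + (-5)×17/20
= 21/10 - 17/4 = -43/20

Expected net gain = $-43/20 ≈ $-2.15


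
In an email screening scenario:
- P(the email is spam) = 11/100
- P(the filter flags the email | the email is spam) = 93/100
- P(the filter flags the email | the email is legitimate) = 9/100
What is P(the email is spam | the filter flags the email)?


Using Bayes' theorem:
P(A|B) = P(B|A)·P(A) / P(B)

P(the filter flags the email) = 93/100 × 11/100 + 9/100 × 89/100
= 1023/10000 + 801/10000 = 114/625

P(the email is spam|the filter flags the email) = (1023/10000) / (114/625) = 341/608

P(the email is spam|the filter flags the email) = 341/608 ≈ 56.09%


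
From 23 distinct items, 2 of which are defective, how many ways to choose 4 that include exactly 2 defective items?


Choose 2 of the 2 defective items and 2 of the other 21 items:
C(2,2)×C(21,2) = 1×210 = 210

210


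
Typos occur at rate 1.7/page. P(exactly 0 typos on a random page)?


Poisson(λ=1.7): P(X=0) = e^(-λ)×λ^k/k!
= e^(-1.7) × 1.7^0 / 0!
≈ 0.1826835241 × 1 / 1 ≈ 0.182684

P(X=0) ≈ 0.182684 ≈ 18.27%


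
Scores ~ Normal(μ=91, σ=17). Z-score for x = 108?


z = (x - μ)/σ = (108 - 91)/17 = 1.0

z = 1.0


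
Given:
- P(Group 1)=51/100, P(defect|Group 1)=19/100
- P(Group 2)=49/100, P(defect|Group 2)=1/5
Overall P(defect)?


P(B) = Σ P(B|Aᵢ)×P(Aᵢ)
  19/100×51/100 = 969/10000
  1/5×49/100 = 49/500
Sum = 1949/10000

P(defect) = 1949/10000 ≈ 19.49%


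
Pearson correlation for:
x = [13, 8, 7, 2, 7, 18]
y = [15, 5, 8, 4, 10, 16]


n=6, Σx=55, Σy=58, Σxy=657, Σx²=659, Σy²=686
r = (6×657 - 55×58)/√((6×659 - 55²)(6×686 - 58²))
= 752/√(929×752) = 752/√698608 ≈ 752/835.8277 ≈ 0.8997

r ≈ 0.8997


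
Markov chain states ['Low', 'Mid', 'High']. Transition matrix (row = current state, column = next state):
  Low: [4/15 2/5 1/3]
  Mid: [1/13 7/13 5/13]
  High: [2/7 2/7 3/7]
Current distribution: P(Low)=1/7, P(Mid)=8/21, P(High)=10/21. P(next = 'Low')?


P(next=Low) = Σᵢ P(now=i)×P(i→Low)
= 1/7×4/15 + 8/21×1/13 + 10/21×2/7
= 4/105 + 8/273 + 20/147 = 648/3185

P = 648/3185 ≈ 0.2035


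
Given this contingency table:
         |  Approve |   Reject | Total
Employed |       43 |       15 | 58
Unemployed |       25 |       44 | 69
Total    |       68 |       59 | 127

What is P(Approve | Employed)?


P(Approve | Employed) = 43/(43+15) = 43/58

P(Approve|Employed) = 43/58 ≈ 74.14%


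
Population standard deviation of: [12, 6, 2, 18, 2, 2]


Mean = 42/6 = 7
  (12-7)²=25
  (6-7)²=1
  (2-7)²=25
  (18-7)²=121
  (2-7)²=25
  (2-7)²=25
Σ(x-μ)² = 222
σ² = 222/6 = 37

σ = √(37) ≈ 6.0828


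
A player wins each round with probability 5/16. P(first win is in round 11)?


Geometric: P(X=11) = (1-p)^(k-1)×p = (11/16)^10×5/16 = 129687123005/17592186044416

P(X=11) = 129687123005/17592186044416 ≈ 0.74%


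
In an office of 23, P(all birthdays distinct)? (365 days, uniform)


P(all different) = Π(365-i)/365 for i=0..22
= (365/365)×(364/365)×...×(343/365)
= 0.492703

P ≈ 0.4927 ≈ 49.27%


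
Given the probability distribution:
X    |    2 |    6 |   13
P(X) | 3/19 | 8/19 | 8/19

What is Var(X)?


E[X] = 158/19
E[X²] = 1652/19
Var(X) = E[X²] - (E[X])² = 1652/19 - 24964/361 = 6424/361

Var(X) = 6424/361 ≈ 17.7950


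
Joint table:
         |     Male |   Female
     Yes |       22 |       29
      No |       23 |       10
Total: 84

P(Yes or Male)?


P(Yes∨Male) = P(Yes) + P(Male) - P(Yes∧Male)
= (51 + 45 - 22)/84 = 74/84 = 37/42

P = 37/42 ≈ 88.10%


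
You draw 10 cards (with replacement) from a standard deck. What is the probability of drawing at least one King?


P(not a King) = 48/52 = 12/13
P(none in 10 draws) = (12/13)^10 = 61917364224/137858491849
P(≥1 King) = 1 - 61917364224/137858491849 = 75941127625/137858491849

P = 75941127625/137858491849 ≈ 55.09%


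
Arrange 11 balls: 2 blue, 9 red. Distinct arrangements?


11!/(2!×9!) = 55

55


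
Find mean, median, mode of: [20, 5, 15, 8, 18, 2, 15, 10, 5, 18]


Sorted: [2, 5, 5, 8, 10, 15, 15, 18, 18, 20]
Mean = 116/10 = 58/5
Median = 25/2
Freq: {20: 1, 5: 2, 15: 2, 8: 1, 18: 2, 2: 1, 10: 1}
Mode: [5, 15, 18]

Mean=58/5, Median=25/2, Mode=[5, 15, 18]


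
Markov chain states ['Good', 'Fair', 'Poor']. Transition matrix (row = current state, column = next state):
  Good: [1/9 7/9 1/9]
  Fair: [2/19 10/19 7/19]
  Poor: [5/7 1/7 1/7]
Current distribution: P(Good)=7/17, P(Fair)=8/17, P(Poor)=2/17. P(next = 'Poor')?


P(next=Poor) = Σᵢ P(now=i)×P(i→Poor)
= 7/17×1/9 + 8/17×7/19 + 2/17×1/7
= 7/153 + 56/323 + 2/119 = 4801/20349

P = 4801/20349 ≈ 0.2359


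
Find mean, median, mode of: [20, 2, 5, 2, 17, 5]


Sorted: [2, 2, 5, 5, 17, 20]
Mean = 51/6 = 17/2
Median = 5
Freq: {20: 1, 2: 2, 5: 2, 17: 1}
Mode: [2, 5]

Mean=17/2, Median=5, Mode=[2, 5]


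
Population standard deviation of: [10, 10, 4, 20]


Mean = 44/4 = 11
  (10-11)²=1
  (10-11)²=1
  (4-11)²=49
  (20-11)²=81
Σ(x-μ)² = 132
σ² = 132/4 = 33

σ = √(33) ≈ 5.7446


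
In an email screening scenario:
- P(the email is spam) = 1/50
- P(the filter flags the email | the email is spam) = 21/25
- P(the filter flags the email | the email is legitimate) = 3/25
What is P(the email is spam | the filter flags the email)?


Using Bayes' theorem:
P(A|B) = P(B|A)·P(A) / P(B)

P(the filter flags the email) = 21/25 × 1/50 + 3/25 × 49/50
= 21/1250 + 147/1250 = 84/625

P(the email is spam|the filter flags the email) = (21/1250) / (84/625) = 1/8

P(the email is spam|the filter flags the email) = 1/8 ≈ 12.50%


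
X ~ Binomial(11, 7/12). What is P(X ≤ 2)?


P(X ≤ 2) = Σ P(X=i) for i=0..2
P(X=0) = 48828125/743008370688
P(X=1) = 751953125/743008370688
P(X=2) = 5263671875/743008370688
Sum = 224609375/27518828544

P(X ≤ 2) = 224609375/27518828544 ≈ 0.82%


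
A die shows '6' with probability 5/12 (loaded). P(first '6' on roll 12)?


Geometric: P(X=12) = (1-p)^(k-1)×p = (7/12)^11×5/12 = 9886633715/8916100448256

P(X=12) = 9886633715/8916100448256 ≈ 0.11%


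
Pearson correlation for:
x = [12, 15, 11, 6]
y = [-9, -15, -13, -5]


n=4, Σx=44, Σy=-42, Σxy=-506, Σx²=526, Σy²=500
r = (4×(-506) - 44×(-42))/√((4×526 - 44²)(4×500 - (-42)²))
= -176/√(168×236) = -176/√39648 ≈ -176/199.1181 ≈ -0.8839

r ≈ -0.8839


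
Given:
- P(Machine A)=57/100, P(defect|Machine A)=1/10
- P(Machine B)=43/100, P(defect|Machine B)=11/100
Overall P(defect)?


P(B) = Σ P(B|Aᵢ)×P(Aᵢ)
  1/10×57/100 = 57/1000
  11/100×43/100 = 473/10000
Sum = 1043/10000

P(defect) = 1043/10000 ≈ 10.43%


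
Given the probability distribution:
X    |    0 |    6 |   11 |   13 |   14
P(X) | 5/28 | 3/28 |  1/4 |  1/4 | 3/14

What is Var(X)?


E[X] = 135/14
E[X²] = 1657/14
Var(X) = E[X²] - (E[X])² = 1657/14 - 18225/196 = 4973/196

Var(X) = 4973/196 ≈ 25.3724


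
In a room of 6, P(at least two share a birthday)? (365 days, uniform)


P(all different) = Π(365-i)/365 for i=0..5
= 0.959538
P(match) = 1 - 0.959538 = 0.040462

P ≈ 0.0405 ≈ 4.05%


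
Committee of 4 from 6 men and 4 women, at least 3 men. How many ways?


Count by #men:
  3M,1W: C(6,3)×C(4,1)=80
  4M,0W: C(6,4)×C(4,0)=15
Total = 95

95


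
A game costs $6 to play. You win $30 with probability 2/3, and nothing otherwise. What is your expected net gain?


E[gain] = (30-6)×2/3 + (-6)×1/3
= 16 - 2 = 14

Expected net gain = $14 ≈ $14.00


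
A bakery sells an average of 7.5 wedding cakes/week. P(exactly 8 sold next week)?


Poisson(λ=7.5): P(X=8) = e^(-λ)×λ^k/k!
= e^(-7.5) × 7.5^8 / 8!
≈ 0.0005530843701 × 10011291.5039 / 40320 ≈ 0.137329

P(X=8) ≈ 0.137329 ≈ 13.73%


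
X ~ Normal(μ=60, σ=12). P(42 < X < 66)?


z₁=(42-60)/12=-1.5, z₂=(66-60)/12=0.5
P = Φ(0.5) - Φ(-1.5) = 0.691462 - 0.066807 = 0.624655 ≈ 0.6247

P(42 < X < 66) ≈ 0.6247


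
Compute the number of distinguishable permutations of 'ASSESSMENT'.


Letters: 10, freq: {'A': 1, 'S': 4, 'E': 2, 'M': 1, 'N': 1, 'T': 1}
10!/(1!×4!×2!×1!×1!×1!) = 3628800/48 = 75600

75600


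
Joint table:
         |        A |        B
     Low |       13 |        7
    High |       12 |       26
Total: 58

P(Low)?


P(Low) = (13+7)/58 = 20/58 = 10/29

P(Low) = 10/29 ≈ 34.48%


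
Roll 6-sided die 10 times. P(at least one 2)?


P(no 2)^10 = (5/6)^10 = 9765625/60466176
P(≥1) = 1 - 9765625/60466176 = 50700551/60466176

P = 50700551/60466176 ≈ 83.85%


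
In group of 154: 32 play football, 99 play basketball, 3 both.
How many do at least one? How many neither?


|A∪B| = 32+99-3 = 128
Neither = 154-128 = 26

At least one: 128; Neither: 26


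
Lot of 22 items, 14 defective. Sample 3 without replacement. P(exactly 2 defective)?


Hypergeometric: C(14,2)×C(8,1)/C(22,3)
= 91×8/1540 = 26/55

P(X=2) = 26/55 ≈ 47.27%


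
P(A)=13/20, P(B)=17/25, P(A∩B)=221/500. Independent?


P(A)×P(B) = 221/500
P(A∩B) = 221/500
Equal ✓ → Independent

Yes, independent


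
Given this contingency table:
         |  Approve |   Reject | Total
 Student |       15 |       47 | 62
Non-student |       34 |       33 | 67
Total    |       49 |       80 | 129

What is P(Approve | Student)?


P(Approve | Student) = 15/(15+47) = 15/62

P(Approve|Student) = 15/62 ≈ 24.19%


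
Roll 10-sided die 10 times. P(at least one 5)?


P(no 5)^10 = (9/10)^10 = 3486784401/10000000000
P(≥1) = 1 - 3486784401/10000000000 = 6513215599/10000000000

P = 6513215599/10000000000 ≈ 65.13%


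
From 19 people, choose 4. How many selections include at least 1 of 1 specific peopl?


Complement: C(19,4) - C(18,4) = 3876 - 3060 = 816

816


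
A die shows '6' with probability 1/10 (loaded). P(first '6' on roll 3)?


Geometric: P(X=3) = (1-p)^(k-1)×p = (9/10)^2×1/10 = 81/1000

P(X=3) = 81/1000 ≈ 8.10%


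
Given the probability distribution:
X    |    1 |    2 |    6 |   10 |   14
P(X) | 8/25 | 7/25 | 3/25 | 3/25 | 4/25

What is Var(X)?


E[X] = 126/25
E[X²] = 1228/25
Var(X) = E[X²] - (E[X])² = 1228/25 - 15876/625 = 14824/625

Var(X) = 14824/625 ≈ 23.7184


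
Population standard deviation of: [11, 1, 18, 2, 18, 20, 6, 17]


Mean = 93/8
  (11-93/8)²=25/64
  (1-93/8)²=7225/64
  (18-93/8)²=2601/64
  (2-93/8)²=5929/64
  (18-93/8)²=2601/64
  (20-93/8)²=4489/64
  (6-93/8)²=2025/64
  (17-93/8)²=1849/64
Σ(x-μ)² = 3343/8
σ² = (3343/8)/8 = 3343/64

σ = √(3343/64) ≈ 7.2273


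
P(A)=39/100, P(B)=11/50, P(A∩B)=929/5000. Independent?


P(A)×P(B) = 429/5000
P(A∩B) = 929/5000
Not equal → NOT independent

No, not independent


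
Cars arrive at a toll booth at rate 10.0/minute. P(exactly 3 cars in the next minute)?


Poisson(λ=10.0): P(X=3) = e^(-λ)×λ^k/k!
= e^(-10.0) × 10.0^3 / 3!
≈ 4.539992976e-05 × 1000 / 6 ≈ 0.007567

P(X=3) ≈ 0.007567 ≈ 0.76%


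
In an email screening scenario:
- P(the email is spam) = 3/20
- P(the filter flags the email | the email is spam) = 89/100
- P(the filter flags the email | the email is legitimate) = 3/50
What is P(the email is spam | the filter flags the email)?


Using Bayes' theorem:
P(A|B) = P(B|A)·P(A) / P(B)

P(the filter flags the email) = 89/100 × 3/20 + 3/50 × 17/20
= 267/2000 + 51/1000 = 369/2000

P(the email is spam|the filter flags the email) = (267/2000) / (369/2000) = 89/123

P(the email is spam|the filter flags the email) = 89/123 ≈ 72.36%


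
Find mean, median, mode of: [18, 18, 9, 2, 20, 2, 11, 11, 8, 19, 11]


Sorted: [2, 2, 8, 9, 11, 11, 11, 18, 18, 19, 20]
Mean = 129/11
Median = 11
Freq: {18: 2, 9: 1, 2: 2, 20: 1, 11: 3, 8: 1, 19: 1}
Mode: [11]

Mean=129/11, Median=11, Mode=11


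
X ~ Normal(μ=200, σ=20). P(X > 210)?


z = (210-200)/20 = 0.5
P(X > 210) = 1 - P(Z ≤ 0.5) = 1 - 0.6915 = 0.3085

P(X > 210) ≈ 0.3085


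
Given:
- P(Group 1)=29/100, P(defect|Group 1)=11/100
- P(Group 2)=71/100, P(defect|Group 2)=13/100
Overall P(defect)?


P(B) = Σ P(B|Aᵢ)×P(Aᵢ)
  11/100×29/100 = 319/10000
  13/100×71/100 = 923/10000
Sum = 621/5000

P(defect) = 621/5000 ≈ 12.42%


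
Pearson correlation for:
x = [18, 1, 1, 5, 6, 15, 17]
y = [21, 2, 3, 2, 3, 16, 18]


n=7, Σx=63, Σy=65, Σxy=957, Σx²=901, Σy²=1047
r = (7×957 - 63×65)/√((7×901 - 63²)(7×1047 - 65²))
= 2604/√(2338×3104) = 2604/√7257152 ≈ 2604/2693.9102 ≈ 0.9666

r ≈ 0.9666


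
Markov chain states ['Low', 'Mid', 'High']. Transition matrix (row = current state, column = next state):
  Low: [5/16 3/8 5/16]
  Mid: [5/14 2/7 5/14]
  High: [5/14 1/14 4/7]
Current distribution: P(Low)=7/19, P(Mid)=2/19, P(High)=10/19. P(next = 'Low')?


P(next=Low) = Σᵢ P(now=i)×P(i→Low)
= 7/19×5/16 + 2/19×5/14 + 10/19×5/14
= 35/304 + 5/133 + 25/133 = 725/2128

P = 725/2128 ≈ 0.3407


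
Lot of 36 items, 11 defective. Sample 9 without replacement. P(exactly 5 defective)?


Hypergeometric: C(11,5)×C(25,4)/C(36,9)
= 462×12650/94143280 = 3795/61132

P(X=5) = 3795/61132 ≈ 6.21%


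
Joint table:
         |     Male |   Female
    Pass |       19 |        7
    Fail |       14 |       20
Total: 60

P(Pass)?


P(Pass) = (19+7)/60 = 26/60 = 13/30

P(Pass) = 13/30 ≈ 43.33%


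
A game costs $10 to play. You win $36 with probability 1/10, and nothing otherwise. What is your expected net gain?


E[gain] = (36-10)×1/10 + (-10)×9/10
= 13/5 - 9 = -32/5

Expected net gain = $-32/5 ≈ $-6.40


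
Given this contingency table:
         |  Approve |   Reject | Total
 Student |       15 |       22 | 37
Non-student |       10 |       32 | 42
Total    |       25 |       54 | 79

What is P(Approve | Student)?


P(Approve | Student) = 15/(15+22) = 15/37

P(Approve|Student) = 15/37 ≈ 40.54%


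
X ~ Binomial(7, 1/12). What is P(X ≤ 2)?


P(X ≤ 2) = Σ P(X=i) for i=0..2
P(X=0) = 19487171/35831808
P(X=1) = 12400927/35831808
P(X=2) = 1127357/11943936
Sum = 11756723/11943936

P(X ≤ 2) = 11756723/11943936 ≈ 98.43%
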